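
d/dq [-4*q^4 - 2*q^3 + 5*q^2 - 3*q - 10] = -16*q^3 - 6*q^2 + 10*q - 3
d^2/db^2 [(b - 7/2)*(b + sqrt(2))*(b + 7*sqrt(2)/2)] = 6*b - 7 + 9*sqrt(2)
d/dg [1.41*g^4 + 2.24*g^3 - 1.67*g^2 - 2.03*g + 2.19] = 5.64*g^3 + 6.72*g^2 - 3.34*g - 2.03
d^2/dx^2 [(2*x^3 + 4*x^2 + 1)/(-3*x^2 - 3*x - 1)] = 2*(24*x^3 - 9*x^2 - 33*x - 10)/(27*x^6 + 81*x^5 + 108*x^4 + 81*x^3 + 36*x^2 + 9*x + 1)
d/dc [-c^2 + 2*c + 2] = 2 - 2*c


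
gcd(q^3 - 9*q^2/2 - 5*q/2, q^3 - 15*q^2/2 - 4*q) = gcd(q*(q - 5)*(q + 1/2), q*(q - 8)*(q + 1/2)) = q^2 + q/2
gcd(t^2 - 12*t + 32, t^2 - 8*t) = t - 8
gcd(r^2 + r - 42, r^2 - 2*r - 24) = r - 6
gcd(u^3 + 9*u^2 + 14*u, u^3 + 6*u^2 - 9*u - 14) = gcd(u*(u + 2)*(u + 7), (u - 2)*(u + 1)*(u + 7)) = u + 7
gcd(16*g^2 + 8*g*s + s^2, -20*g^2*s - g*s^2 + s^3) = 4*g + s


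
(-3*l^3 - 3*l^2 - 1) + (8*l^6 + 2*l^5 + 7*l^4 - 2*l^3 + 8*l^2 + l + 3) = 8*l^6 + 2*l^5 + 7*l^4 - 5*l^3 + 5*l^2 + l + 2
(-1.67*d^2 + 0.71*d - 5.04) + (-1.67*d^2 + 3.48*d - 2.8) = -3.34*d^2 + 4.19*d - 7.84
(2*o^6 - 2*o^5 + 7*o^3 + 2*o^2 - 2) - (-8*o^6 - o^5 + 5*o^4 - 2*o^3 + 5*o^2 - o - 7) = 10*o^6 - o^5 - 5*o^4 + 9*o^3 - 3*o^2 + o + 5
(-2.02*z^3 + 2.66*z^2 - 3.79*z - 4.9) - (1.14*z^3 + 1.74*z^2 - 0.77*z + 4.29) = -3.16*z^3 + 0.92*z^2 - 3.02*z - 9.19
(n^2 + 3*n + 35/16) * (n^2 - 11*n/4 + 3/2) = n^4 + n^3/4 - 73*n^2/16 - 97*n/64 + 105/32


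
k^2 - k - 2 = (k - 2)*(k + 1)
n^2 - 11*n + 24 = (n - 8)*(n - 3)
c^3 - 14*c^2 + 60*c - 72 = (c - 6)^2*(c - 2)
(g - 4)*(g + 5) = g^2 + g - 20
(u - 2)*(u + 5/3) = u^2 - u/3 - 10/3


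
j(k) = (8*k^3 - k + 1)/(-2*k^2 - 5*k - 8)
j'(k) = (4*k + 5)*(8*k^3 - k + 1)/(-2*k^2 - 5*k - 8)^2 + (24*k^2 - 1)/(-2*k^2 - 5*k - 8)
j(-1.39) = 3.89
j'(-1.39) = -8.79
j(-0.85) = 0.59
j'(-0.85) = -3.33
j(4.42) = -9.94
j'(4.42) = -3.51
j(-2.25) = 12.78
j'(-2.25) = -10.09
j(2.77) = -4.52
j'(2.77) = -2.97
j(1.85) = -2.07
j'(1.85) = -2.30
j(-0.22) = -0.16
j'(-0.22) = 0.07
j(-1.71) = 7.04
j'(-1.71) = -10.61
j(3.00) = -5.22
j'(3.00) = -3.08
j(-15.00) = 70.45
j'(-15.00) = -3.98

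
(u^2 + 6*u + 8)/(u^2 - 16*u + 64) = (u^2 + 6*u + 8)/(u^2 - 16*u + 64)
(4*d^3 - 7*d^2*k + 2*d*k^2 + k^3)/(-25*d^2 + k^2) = (-4*d^3 + 7*d^2*k - 2*d*k^2 - k^3)/(25*d^2 - k^2)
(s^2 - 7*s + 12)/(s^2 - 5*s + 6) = (s - 4)/(s - 2)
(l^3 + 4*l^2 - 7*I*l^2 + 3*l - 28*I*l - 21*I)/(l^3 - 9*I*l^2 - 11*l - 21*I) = (l^2 + 4*l + 3)/(l^2 - 2*I*l + 3)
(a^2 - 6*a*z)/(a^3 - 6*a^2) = (a - 6*z)/(a*(a - 6))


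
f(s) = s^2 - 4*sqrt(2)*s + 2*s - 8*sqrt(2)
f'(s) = 2*s - 4*sqrt(2) + 2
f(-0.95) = -6.94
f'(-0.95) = -5.56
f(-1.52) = -3.44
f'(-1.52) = -6.70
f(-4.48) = 25.14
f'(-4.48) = -12.62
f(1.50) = -14.55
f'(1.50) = -0.66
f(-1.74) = -1.92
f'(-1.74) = -7.14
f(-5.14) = 33.90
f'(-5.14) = -13.94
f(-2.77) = 6.49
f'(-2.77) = -9.20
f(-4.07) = 20.13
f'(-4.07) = -11.80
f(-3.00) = 8.66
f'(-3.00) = -9.66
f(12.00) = 88.80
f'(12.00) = 20.34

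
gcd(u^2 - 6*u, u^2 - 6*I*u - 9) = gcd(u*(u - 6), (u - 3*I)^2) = 1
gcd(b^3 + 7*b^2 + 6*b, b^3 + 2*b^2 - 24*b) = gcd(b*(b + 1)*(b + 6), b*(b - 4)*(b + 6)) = b^2 + 6*b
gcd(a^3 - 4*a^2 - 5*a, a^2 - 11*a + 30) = a - 5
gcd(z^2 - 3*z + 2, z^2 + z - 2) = z - 1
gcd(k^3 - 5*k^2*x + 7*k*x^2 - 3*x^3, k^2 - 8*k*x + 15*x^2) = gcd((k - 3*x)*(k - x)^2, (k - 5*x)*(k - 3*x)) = -k + 3*x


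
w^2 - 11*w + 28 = (w - 7)*(w - 4)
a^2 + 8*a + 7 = (a + 1)*(a + 7)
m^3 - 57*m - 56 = (m - 8)*(m + 1)*(m + 7)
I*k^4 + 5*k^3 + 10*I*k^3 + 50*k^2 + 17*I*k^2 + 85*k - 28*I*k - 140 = (k + 4)*(k + 7)*(k - 5*I)*(I*k - I)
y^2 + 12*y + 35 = (y + 5)*(y + 7)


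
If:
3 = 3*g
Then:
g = 1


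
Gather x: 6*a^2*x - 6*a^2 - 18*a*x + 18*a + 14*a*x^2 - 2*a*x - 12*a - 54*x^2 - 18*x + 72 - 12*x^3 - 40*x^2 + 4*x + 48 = -6*a^2 + 6*a - 12*x^3 + x^2*(14*a - 94) + x*(6*a^2 - 20*a - 14) + 120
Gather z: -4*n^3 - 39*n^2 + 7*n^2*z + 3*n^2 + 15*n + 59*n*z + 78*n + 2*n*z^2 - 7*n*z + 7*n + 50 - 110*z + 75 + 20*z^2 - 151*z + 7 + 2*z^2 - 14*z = -4*n^3 - 36*n^2 + 100*n + z^2*(2*n + 22) + z*(7*n^2 + 52*n - 275) + 132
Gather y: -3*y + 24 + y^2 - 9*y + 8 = y^2 - 12*y + 32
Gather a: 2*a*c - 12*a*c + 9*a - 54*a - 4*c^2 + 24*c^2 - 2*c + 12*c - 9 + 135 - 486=a*(-10*c - 45) + 20*c^2 + 10*c - 360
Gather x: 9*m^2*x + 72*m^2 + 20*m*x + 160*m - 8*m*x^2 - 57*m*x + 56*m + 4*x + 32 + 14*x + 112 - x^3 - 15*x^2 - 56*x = 72*m^2 + 216*m - x^3 + x^2*(-8*m - 15) + x*(9*m^2 - 37*m - 38) + 144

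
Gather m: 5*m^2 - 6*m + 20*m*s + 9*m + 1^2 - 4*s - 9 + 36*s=5*m^2 + m*(20*s + 3) + 32*s - 8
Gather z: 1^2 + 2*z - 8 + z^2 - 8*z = z^2 - 6*z - 7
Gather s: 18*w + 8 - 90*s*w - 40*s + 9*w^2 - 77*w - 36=s*(-90*w - 40) + 9*w^2 - 59*w - 28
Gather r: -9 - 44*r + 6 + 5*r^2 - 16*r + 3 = 5*r^2 - 60*r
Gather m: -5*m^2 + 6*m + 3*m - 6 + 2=-5*m^2 + 9*m - 4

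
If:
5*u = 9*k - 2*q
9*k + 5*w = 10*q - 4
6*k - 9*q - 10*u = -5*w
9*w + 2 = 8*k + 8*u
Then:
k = -294/1261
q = -226/1261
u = -2194/6305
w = -4658/6305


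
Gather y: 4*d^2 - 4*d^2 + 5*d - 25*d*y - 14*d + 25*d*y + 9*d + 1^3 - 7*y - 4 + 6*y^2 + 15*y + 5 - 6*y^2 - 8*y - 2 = 0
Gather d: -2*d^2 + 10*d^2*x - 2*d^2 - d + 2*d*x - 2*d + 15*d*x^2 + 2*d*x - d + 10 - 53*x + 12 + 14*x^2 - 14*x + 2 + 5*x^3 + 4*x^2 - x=d^2*(10*x - 4) + d*(15*x^2 + 4*x - 4) + 5*x^3 + 18*x^2 - 68*x + 24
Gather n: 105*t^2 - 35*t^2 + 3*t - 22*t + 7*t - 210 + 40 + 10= 70*t^2 - 12*t - 160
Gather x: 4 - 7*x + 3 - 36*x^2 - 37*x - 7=-36*x^2 - 44*x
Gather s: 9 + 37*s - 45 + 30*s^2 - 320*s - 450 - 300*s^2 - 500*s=-270*s^2 - 783*s - 486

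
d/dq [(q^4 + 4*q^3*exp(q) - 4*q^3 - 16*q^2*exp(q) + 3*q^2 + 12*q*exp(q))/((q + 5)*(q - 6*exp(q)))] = (q*(q + 5)*(6*exp(q) - 1)*(q^3 + 4*q^2*exp(q) - 4*q^2 - 16*q*exp(q) + 3*q + 12*exp(q)) + q*(q - 6*exp(q))*(-q^3 - 4*q^2*exp(q) + 4*q^2 + 16*q*exp(q) - 3*q - 12*exp(q)) + 2*(q + 5)*(q - 6*exp(q))*(2*q^3*exp(q) + 2*q^3 - 2*q^2*exp(q) - 6*q^2 - 10*q*exp(q) + 3*q + 6*exp(q)))/((q + 5)^2*(q - 6*exp(q))^2)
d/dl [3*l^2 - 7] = 6*l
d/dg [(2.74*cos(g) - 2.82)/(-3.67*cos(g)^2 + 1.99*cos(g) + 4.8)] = (-10.0558*cos(g)^2 + 20.6988*cos(g) - 18.7638)*sin(g)/(13.4689*cos(g)^4 - 14.6066*cos(g)^3 - 31.2719*cos(g)^2 + 19.104*cos(g) + 23.04)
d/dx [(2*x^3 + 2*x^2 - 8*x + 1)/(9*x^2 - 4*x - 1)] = 2*(9*x^4 - 8*x^3 + 29*x^2 - 11*x + 6)/(81*x^4 - 72*x^3 - 2*x^2 + 8*x + 1)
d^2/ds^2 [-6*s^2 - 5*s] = -12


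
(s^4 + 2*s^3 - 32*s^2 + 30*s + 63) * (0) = 0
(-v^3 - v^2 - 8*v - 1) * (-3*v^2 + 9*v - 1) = 3*v^5 - 6*v^4 + 16*v^3 - 68*v^2 - v + 1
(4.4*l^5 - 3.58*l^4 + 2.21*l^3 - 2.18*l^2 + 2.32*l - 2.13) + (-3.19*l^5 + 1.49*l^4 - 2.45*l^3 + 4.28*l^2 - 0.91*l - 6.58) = 1.21*l^5 - 2.09*l^4 - 0.24*l^3 + 2.1*l^2 + 1.41*l - 8.71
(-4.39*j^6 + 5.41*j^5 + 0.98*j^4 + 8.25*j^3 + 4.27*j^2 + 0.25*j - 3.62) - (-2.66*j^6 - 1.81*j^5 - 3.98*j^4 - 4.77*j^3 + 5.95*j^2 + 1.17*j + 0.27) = -1.73*j^6 + 7.22*j^5 + 4.96*j^4 + 13.02*j^3 - 1.68*j^2 - 0.92*j - 3.89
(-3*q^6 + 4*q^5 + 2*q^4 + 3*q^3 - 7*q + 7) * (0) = 0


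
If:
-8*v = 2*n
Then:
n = -4*v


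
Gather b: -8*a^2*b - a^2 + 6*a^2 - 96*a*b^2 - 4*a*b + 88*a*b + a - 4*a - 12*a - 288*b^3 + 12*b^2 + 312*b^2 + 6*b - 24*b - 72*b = 5*a^2 - 15*a - 288*b^3 + b^2*(324 - 96*a) + b*(-8*a^2 + 84*a - 90)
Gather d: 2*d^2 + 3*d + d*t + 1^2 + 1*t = 2*d^2 + d*(t + 3) + t + 1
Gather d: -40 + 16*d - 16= 16*d - 56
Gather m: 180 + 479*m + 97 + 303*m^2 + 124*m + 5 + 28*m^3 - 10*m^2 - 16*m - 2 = 28*m^3 + 293*m^2 + 587*m + 280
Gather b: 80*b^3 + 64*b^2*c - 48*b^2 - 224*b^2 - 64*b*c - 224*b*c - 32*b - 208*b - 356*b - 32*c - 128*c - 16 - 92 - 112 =80*b^3 + b^2*(64*c - 272) + b*(-288*c - 596) - 160*c - 220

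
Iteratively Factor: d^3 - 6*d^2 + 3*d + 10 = (d + 1)*(d^2 - 7*d + 10) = (d - 2)*(d + 1)*(d - 5)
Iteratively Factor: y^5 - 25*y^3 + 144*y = (y - 4)*(y^4 + 4*y^3 - 9*y^2 - 36*y) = (y - 4)*(y + 3)*(y^3 + y^2 - 12*y) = (y - 4)*(y + 3)*(y + 4)*(y^2 - 3*y) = (y - 4)*(y - 3)*(y + 3)*(y + 4)*(y)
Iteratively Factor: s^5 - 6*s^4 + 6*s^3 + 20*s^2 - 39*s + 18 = (s - 1)*(s^4 - 5*s^3 + s^2 + 21*s - 18) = (s - 1)^2*(s^3 - 4*s^2 - 3*s + 18) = (s - 3)*(s - 1)^2*(s^2 - s - 6) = (s - 3)^2*(s - 1)^2*(s + 2)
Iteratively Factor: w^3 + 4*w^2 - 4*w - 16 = (w + 4)*(w^2 - 4) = (w - 2)*(w + 4)*(w + 2)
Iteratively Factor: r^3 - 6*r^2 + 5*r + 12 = (r + 1)*(r^2 - 7*r + 12) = (r - 3)*(r + 1)*(r - 4)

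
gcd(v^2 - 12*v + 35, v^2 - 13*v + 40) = v - 5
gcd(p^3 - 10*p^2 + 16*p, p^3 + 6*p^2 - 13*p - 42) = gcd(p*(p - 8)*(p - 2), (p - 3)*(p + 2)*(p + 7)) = 1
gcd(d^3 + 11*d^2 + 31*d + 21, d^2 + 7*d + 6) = d + 1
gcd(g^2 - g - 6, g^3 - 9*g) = g - 3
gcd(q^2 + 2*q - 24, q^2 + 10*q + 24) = q + 6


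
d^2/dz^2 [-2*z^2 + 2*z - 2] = -4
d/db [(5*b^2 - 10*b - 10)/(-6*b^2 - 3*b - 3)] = 25*b*(-b - 2)/(3*(4*b^4 + 4*b^3 + 5*b^2 + 2*b + 1))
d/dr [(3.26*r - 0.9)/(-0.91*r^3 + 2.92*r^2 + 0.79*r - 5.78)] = (5.9332*r^3 - 11.9762*r^2 + 5.256*r - 18.1318)/(0.8281*r^6 - 5.3144*r^5 + 7.0886*r^4 + 15.1332*r^3 - 33.1311*r^2 - 9.1324*r + 33.4084)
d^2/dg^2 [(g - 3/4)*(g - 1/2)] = 2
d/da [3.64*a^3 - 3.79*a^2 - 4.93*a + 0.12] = 10.92*a^2 - 7.58*a - 4.93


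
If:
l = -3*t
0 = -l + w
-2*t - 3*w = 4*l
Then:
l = 0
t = 0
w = 0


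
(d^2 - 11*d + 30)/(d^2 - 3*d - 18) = (d - 5)/(d + 3)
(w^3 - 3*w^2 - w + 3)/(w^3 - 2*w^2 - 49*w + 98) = (w^3 - 3*w^2 - w + 3)/(w^3 - 2*w^2 - 49*w + 98)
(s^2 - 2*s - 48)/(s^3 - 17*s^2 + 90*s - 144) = (s + 6)/(s^2 - 9*s + 18)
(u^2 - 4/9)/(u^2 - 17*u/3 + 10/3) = (u + 2/3)/(u - 5)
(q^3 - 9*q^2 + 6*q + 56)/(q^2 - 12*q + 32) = (q^2 - 5*q - 14)/(q - 8)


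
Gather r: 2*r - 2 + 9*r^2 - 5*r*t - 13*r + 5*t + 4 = 9*r^2 + r*(-5*t - 11) + 5*t + 2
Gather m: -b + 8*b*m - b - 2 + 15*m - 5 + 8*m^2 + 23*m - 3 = -2*b + 8*m^2 + m*(8*b + 38) - 10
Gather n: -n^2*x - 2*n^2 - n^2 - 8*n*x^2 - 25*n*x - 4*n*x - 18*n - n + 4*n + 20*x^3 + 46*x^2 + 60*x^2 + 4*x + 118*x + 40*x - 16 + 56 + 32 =n^2*(-x - 3) + n*(-8*x^2 - 29*x - 15) + 20*x^3 + 106*x^2 + 162*x + 72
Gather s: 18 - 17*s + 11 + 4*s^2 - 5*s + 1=4*s^2 - 22*s + 30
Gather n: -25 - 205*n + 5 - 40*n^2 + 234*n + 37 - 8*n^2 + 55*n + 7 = -48*n^2 + 84*n + 24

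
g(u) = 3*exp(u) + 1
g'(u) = 3*exp(u)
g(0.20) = 4.66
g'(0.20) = 3.66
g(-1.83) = 1.48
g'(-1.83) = 0.48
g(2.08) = 25.01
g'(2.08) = 24.01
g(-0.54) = 2.75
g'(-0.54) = 1.75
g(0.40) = 5.48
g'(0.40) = 4.48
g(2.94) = 57.75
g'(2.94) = 56.75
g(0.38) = 5.39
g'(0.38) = 4.39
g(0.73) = 7.23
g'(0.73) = 6.23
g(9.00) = 24310.25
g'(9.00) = 24309.25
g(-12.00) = 1.00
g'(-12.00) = 0.00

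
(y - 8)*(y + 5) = y^2 - 3*y - 40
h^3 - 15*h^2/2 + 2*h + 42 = (h - 6)*(h - 7/2)*(h + 2)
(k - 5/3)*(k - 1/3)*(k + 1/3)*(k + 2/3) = k^4 - k^3 - 11*k^2/9 + k/9 + 10/81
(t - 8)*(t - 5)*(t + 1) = t^3 - 12*t^2 + 27*t + 40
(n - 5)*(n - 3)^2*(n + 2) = n^4 - 9*n^3 + 17*n^2 + 33*n - 90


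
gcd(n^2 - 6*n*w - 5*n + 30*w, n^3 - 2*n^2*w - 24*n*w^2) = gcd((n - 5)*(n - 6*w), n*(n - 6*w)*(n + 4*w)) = -n + 6*w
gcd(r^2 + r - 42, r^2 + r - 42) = r^2 + r - 42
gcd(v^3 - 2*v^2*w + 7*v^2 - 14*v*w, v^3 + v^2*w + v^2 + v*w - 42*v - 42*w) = v + 7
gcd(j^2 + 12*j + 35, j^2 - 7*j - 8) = 1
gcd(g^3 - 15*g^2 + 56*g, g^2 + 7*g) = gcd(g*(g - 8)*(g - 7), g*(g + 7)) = g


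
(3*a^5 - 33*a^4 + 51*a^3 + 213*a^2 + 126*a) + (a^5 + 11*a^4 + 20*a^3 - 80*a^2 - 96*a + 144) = 4*a^5 - 22*a^4 + 71*a^3 + 133*a^2 + 30*a + 144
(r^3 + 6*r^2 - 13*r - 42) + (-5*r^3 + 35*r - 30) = -4*r^3 + 6*r^2 + 22*r - 72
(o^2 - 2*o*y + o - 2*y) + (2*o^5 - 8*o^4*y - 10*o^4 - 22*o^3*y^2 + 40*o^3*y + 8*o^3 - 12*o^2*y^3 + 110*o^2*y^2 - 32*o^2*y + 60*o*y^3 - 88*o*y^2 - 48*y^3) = 2*o^5 - 8*o^4*y - 10*o^4 - 22*o^3*y^2 + 40*o^3*y + 8*o^3 - 12*o^2*y^3 + 110*o^2*y^2 - 32*o^2*y + o^2 + 60*o*y^3 - 88*o*y^2 - 2*o*y + o - 48*y^3 - 2*y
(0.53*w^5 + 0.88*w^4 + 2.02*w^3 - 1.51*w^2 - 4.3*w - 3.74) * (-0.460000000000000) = -0.2438*w^5 - 0.4048*w^4 - 0.9292*w^3 + 0.6946*w^2 + 1.978*w + 1.7204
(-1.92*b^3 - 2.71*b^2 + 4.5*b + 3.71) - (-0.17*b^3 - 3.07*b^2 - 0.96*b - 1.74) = -1.75*b^3 + 0.36*b^2 + 5.46*b + 5.45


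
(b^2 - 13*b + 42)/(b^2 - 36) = (b - 7)/(b + 6)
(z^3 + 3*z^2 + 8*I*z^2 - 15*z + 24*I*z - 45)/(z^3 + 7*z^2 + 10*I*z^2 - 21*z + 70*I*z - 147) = (z^2 + z*(3 + 5*I) + 15*I)/(z^2 + 7*z*(1 + I) + 49*I)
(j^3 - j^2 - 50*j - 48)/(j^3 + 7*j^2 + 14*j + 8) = (j^2 - 2*j - 48)/(j^2 + 6*j + 8)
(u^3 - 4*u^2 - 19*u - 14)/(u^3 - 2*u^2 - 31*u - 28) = (u + 2)/(u + 4)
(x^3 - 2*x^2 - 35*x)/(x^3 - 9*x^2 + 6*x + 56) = x*(x + 5)/(x^2 - 2*x - 8)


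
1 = 1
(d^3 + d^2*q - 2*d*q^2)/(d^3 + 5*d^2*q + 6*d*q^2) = (d - q)/(d + 3*q)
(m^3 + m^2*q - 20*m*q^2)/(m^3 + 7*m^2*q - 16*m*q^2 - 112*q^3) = m*(m + 5*q)/(m^2 + 11*m*q + 28*q^2)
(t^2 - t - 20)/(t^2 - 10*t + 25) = (t + 4)/(t - 5)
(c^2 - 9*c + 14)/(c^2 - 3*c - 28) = (c - 2)/(c + 4)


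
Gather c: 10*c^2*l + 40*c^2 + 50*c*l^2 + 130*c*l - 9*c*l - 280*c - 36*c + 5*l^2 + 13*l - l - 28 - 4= c^2*(10*l + 40) + c*(50*l^2 + 121*l - 316) + 5*l^2 + 12*l - 32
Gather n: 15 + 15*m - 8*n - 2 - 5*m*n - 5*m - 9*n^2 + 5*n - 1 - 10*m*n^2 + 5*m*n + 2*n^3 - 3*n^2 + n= 10*m + 2*n^3 + n^2*(-10*m - 12) - 2*n + 12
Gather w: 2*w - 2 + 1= 2*w - 1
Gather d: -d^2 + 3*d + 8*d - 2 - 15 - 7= -d^2 + 11*d - 24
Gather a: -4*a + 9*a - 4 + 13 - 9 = 5*a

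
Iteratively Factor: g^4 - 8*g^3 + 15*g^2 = (g)*(g^3 - 8*g^2 + 15*g) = g*(g - 5)*(g^2 - 3*g) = g^2*(g - 5)*(g - 3)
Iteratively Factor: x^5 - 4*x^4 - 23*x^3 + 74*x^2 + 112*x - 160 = (x + 2)*(x^4 - 6*x^3 - 11*x^2 + 96*x - 80) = (x + 2)*(x + 4)*(x^3 - 10*x^2 + 29*x - 20) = (x - 1)*(x + 2)*(x + 4)*(x^2 - 9*x + 20) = (x - 4)*(x - 1)*(x + 2)*(x + 4)*(x - 5)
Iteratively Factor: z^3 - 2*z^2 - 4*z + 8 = (z - 2)*(z^2 - 4) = (z - 2)*(z + 2)*(z - 2)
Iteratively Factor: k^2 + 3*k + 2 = (k + 1)*(k + 2)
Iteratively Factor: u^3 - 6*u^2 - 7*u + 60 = (u - 4)*(u^2 - 2*u - 15) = (u - 5)*(u - 4)*(u + 3)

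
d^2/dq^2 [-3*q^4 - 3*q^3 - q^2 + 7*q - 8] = -36*q^2 - 18*q - 2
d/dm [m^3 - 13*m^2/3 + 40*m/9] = 3*m^2 - 26*m/3 + 40/9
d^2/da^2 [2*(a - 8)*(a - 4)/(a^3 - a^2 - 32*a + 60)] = 4*(a^6 - 36*a^5 + 324*a^4 - 1104*a^3 + 1524*a^2 - 4848*a + 15248)/(a^9 - 3*a^8 - 93*a^7 + 371*a^6 + 2616*a^5 - 14412*a^4 - 10448*a^3 + 173520*a^2 - 345600*a + 216000)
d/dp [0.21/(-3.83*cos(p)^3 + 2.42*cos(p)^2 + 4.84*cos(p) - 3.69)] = (-2.4129*cos(p)^2 + 1.0164*cos(p) + 1.0164)*sin(p)/(3.83*cos(p)^3 - 2.42*cos(p)^2 - 4.84*cos(p) + 3.69)^2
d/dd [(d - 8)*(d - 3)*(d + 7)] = 3*d^2 - 8*d - 53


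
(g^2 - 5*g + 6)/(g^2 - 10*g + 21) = (g - 2)/(g - 7)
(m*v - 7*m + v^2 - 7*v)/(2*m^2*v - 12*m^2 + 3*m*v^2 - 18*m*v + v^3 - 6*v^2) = (v - 7)/(2*m*v - 12*m + v^2 - 6*v)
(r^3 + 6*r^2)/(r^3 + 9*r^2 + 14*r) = r*(r + 6)/(r^2 + 9*r + 14)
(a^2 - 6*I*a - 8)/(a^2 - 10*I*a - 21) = (-a^2 + 6*I*a + 8)/(-a^2 + 10*I*a + 21)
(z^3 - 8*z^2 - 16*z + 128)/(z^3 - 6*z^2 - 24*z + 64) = (z - 4)/(z - 2)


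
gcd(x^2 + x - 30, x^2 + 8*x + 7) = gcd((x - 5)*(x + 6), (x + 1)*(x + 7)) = 1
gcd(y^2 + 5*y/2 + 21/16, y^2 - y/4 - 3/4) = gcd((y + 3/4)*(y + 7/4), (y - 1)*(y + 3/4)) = y + 3/4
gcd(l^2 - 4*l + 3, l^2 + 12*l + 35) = 1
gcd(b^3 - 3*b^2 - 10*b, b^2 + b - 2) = b + 2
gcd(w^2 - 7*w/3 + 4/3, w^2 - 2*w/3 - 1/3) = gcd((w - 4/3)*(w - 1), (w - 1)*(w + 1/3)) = w - 1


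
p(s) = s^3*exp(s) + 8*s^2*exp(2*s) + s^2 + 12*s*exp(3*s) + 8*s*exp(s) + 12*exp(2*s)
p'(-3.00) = -6.51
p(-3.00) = 6.66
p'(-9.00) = -18.07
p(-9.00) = 80.90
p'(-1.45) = -1.60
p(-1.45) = 0.03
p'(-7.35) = -14.88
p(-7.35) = 53.73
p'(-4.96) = -10.46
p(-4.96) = 23.48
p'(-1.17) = -0.27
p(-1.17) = -0.24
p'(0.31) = 130.73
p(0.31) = 36.68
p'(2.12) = 60485.86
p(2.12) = 18264.23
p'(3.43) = 4246192.97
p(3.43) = 1314893.19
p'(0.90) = 1018.33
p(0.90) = 292.81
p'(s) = s^3*exp(s) + 16*s^2*exp(2*s) + 3*s^2*exp(s) + 36*s*exp(3*s) + 16*s*exp(2*s) + 8*s*exp(s) + 2*s + 12*exp(3*s) + 24*exp(2*s) + 8*exp(s)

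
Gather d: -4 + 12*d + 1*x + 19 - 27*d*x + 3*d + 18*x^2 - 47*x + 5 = d*(15 - 27*x) + 18*x^2 - 46*x + 20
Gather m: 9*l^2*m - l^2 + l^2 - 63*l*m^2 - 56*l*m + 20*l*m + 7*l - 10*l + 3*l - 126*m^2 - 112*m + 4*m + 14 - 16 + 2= m^2*(-63*l - 126) + m*(9*l^2 - 36*l - 108)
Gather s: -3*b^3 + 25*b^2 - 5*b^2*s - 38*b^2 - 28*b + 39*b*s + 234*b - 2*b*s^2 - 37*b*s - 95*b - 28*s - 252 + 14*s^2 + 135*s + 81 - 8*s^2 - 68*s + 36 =-3*b^3 - 13*b^2 + 111*b + s^2*(6 - 2*b) + s*(-5*b^2 + 2*b + 39) - 135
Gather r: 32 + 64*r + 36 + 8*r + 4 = 72*r + 72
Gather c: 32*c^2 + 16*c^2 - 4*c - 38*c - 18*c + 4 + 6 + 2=48*c^2 - 60*c + 12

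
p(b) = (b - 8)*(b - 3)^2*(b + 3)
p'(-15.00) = -21276.00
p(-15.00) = 89424.00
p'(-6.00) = -2133.00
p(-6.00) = 3402.00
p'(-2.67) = -292.49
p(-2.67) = -113.20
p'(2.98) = 1.20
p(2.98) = -0.01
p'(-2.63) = -280.92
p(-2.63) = -124.67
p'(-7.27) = -3400.21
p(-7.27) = 6877.14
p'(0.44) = 106.15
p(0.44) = -170.44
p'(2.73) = 16.34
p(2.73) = -2.20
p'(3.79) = -43.56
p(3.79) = -17.84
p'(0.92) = 101.78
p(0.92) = -120.07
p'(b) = (b - 8)*(b - 3)^2 + (b - 8)*(b + 3)*(2*b - 6) + (b - 3)^2*(b + 3)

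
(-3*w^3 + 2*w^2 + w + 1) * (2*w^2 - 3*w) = -6*w^5 + 13*w^4 - 4*w^3 - w^2 - 3*w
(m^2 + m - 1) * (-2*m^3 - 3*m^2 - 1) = -2*m^5 - 5*m^4 - m^3 + 2*m^2 - m + 1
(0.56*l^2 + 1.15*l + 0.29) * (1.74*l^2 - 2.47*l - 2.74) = 0.9744*l^4 + 0.6178*l^3 - 3.8703*l^2 - 3.8673*l - 0.7946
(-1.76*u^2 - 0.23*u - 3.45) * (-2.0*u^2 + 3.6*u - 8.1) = 3.52*u^4 - 5.876*u^3 + 20.328*u^2 - 10.557*u + 27.945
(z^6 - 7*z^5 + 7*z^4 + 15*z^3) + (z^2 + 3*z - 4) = z^6 - 7*z^5 + 7*z^4 + 15*z^3 + z^2 + 3*z - 4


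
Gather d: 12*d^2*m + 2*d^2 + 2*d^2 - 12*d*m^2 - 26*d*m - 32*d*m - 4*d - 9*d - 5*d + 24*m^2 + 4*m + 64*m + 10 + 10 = d^2*(12*m + 4) + d*(-12*m^2 - 58*m - 18) + 24*m^2 + 68*m + 20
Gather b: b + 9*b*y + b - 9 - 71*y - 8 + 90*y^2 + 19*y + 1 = b*(9*y + 2) + 90*y^2 - 52*y - 16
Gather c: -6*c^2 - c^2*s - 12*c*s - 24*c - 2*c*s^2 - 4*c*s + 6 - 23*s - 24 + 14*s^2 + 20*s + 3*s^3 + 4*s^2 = c^2*(-s - 6) + c*(-2*s^2 - 16*s - 24) + 3*s^3 + 18*s^2 - 3*s - 18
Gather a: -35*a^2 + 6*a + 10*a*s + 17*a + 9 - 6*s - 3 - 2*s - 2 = -35*a^2 + a*(10*s + 23) - 8*s + 4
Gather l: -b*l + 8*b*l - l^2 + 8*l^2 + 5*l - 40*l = 7*l^2 + l*(7*b - 35)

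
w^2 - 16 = (w - 4)*(w + 4)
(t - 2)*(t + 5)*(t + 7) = t^3 + 10*t^2 + 11*t - 70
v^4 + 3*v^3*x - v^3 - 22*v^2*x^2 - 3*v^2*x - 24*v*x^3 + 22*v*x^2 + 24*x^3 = (v - 1)*(v - 4*x)*(v + x)*(v + 6*x)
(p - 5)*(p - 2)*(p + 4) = p^3 - 3*p^2 - 18*p + 40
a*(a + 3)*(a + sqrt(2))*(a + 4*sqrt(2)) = a^4 + 3*a^3 + 5*sqrt(2)*a^3 + 8*a^2 + 15*sqrt(2)*a^2 + 24*a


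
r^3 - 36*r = r*(r - 6)*(r + 6)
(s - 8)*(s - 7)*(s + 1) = s^3 - 14*s^2 + 41*s + 56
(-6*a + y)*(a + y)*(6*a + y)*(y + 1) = -36*a^3*y - 36*a^3 - 36*a^2*y^2 - 36*a^2*y + a*y^3 + a*y^2 + y^4 + y^3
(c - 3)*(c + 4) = c^2 + c - 12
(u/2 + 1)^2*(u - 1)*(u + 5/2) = u^4/4 + 11*u^3/8 + 15*u^2/8 - u - 5/2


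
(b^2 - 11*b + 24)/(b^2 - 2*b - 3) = (b - 8)/(b + 1)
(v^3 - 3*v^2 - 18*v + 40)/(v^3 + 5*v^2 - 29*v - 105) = (v^2 + 2*v - 8)/(v^2 + 10*v + 21)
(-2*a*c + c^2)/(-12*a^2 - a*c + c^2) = c*(2*a - c)/(12*a^2 + a*c - c^2)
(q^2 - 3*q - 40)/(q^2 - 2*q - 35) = (q - 8)/(q - 7)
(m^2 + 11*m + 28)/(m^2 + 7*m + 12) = (m + 7)/(m + 3)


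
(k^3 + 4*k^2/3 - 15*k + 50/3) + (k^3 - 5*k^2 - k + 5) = 2*k^3 - 11*k^2/3 - 16*k + 65/3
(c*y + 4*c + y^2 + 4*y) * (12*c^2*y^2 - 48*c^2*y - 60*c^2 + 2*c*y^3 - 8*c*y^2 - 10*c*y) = 12*c^3*y^3 - 252*c^3*y - 240*c^3 + 14*c^2*y^4 - 294*c^2*y^2 - 280*c^2*y + 2*c*y^5 - 42*c*y^3 - 40*c*y^2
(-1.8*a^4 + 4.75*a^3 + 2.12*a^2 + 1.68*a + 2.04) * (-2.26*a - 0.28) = 4.068*a^5 - 10.231*a^4 - 6.1212*a^3 - 4.3904*a^2 - 5.0808*a - 0.5712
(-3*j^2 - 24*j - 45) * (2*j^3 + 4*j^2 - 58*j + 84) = -6*j^5 - 60*j^4 - 12*j^3 + 960*j^2 + 594*j - 3780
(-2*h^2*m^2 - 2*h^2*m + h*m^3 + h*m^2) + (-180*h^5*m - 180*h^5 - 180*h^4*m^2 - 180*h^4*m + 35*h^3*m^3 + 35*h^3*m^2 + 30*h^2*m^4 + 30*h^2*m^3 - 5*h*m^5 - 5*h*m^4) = -180*h^5*m - 180*h^5 - 180*h^4*m^2 - 180*h^4*m + 35*h^3*m^3 + 35*h^3*m^2 + 30*h^2*m^4 + 30*h^2*m^3 - 2*h^2*m^2 - 2*h^2*m - 5*h*m^5 - 5*h*m^4 + h*m^3 + h*m^2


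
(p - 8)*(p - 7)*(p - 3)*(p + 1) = p^4 - 17*p^3 + 83*p^2 - 67*p - 168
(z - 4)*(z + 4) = z^2 - 16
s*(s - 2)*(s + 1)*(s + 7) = s^4 + 6*s^3 - 9*s^2 - 14*s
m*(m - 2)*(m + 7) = m^3 + 5*m^2 - 14*m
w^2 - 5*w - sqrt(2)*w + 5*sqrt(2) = (w - 5)*(w - sqrt(2))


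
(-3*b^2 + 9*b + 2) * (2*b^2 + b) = -6*b^4 + 15*b^3 + 13*b^2 + 2*b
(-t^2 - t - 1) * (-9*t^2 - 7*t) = 9*t^4 + 16*t^3 + 16*t^2 + 7*t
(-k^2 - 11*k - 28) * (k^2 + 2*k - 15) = -k^4 - 13*k^3 - 35*k^2 + 109*k + 420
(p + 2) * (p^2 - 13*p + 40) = p^3 - 11*p^2 + 14*p + 80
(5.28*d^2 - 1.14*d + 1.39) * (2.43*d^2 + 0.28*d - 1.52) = 12.8304*d^4 - 1.2918*d^3 - 4.9671*d^2 + 2.122*d - 2.1128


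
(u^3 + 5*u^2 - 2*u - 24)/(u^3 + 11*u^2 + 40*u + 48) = (u - 2)/(u + 4)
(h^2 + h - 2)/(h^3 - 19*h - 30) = (h - 1)/(h^2 - 2*h - 15)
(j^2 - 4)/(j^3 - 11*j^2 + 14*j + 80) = (j - 2)/(j^2 - 13*j + 40)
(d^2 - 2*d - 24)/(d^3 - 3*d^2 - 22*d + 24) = 1/(d - 1)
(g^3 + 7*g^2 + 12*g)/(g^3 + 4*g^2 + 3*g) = (g + 4)/(g + 1)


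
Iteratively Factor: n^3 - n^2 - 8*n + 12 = (n - 2)*(n^2 + n - 6) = (n - 2)^2*(n + 3)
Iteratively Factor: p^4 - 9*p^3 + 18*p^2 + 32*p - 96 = (p - 4)*(p^3 - 5*p^2 - 2*p + 24) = (p - 4)^2*(p^2 - p - 6) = (p - 4)^2*(p - 3)*(p + 2)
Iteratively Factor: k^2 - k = (k - 1)*(k)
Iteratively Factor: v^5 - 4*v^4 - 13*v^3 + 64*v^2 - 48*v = (v + 4)*(v^4 - 8*v^3 + 19*v^2 - 12*v) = v*(v + 4)*(v^3 - 8*v^2 + 19*v - 12) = v*(v - 1)*(v + 4)*(v^2 - 7*v + 12) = v*(v - 4)*(v - 1)*(v + 4)*(v - 3)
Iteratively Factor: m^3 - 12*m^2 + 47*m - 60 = (m - 3)*(m^2 - 9*m + 20) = (m - 4)*(m - 3)*(m - 5)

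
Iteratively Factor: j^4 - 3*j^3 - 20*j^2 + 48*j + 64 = (j - 4)*(j^3 + j^2 - 16*j - 16) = (j - 4)*(j + 1)*(j^2 - 16) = (j - 4)^2*(j + 1)*(j + 4)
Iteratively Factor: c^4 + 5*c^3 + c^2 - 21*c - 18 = (c + 3)*(c^3 + 2*c^2 - 5*c - 6) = (c - 2)*(c + 3)*(c^2 + 4*c + 3) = (c - 2)*(c + 3)^2*(c + 1)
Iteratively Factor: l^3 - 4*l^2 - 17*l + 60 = (l - 3)*(l^2 - l - 20) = (l - 5)*(l - 3)*(l + 4)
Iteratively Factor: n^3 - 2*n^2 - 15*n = (n - 5)*(n^2 + 3*n) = n*(n - 5)*(n + 3)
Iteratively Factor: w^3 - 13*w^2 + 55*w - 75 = (w - 5)*(w^2 - 8*w + 15) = (w - 5)*(w - 3)*(w - 5)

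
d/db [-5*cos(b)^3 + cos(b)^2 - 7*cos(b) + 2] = (15*cos(b)^2 - 2*cos(b) + 7)*sin(b)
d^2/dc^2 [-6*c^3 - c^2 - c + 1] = -36*c - 2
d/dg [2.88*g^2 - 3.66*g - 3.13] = 5.76*g - 3.66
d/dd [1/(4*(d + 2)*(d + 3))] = (-2*d - 5)/(4*(d^4 + 10*d^3 + 37*d^2 + 60*d + 36))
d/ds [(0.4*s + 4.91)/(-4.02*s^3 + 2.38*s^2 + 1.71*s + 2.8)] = (3.216*s^3 + 58.2626*s^2 - 23.3716*s - 7.2761)/(16.1604*s^6 - 19.1352*s^5 - 8.084*s^4 - 14.3724*s^3 + 16.2521*s^2 + 9.576*s + 7.84)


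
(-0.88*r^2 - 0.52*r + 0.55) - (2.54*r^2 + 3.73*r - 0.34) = -3.42*r^2 - 4.25*r + 0.89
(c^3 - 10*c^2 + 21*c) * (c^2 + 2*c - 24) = c^5 - 8*c^4 - 23*c^3 + 282*c^2 - 504*c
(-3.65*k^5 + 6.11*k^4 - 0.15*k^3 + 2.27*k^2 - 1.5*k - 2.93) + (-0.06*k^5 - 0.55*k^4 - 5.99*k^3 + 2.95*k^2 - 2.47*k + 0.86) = -3.71*k^5 + 5.56*k^4 - 6.14*k^3 + 5.22*k^2 - 3.97*k - 2.07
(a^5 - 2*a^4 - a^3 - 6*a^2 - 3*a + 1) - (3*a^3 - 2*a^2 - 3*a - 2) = a^5 - 2*a^4 - 4*a^3 - 4*a^2 + 3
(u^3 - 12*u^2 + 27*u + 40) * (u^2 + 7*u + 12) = u^5 - 5*u^4 - 45*u^3 + 85*u^2 + 604*u + 480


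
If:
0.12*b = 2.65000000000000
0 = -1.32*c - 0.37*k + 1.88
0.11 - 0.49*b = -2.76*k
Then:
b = 22.08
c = 0.34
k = 3.88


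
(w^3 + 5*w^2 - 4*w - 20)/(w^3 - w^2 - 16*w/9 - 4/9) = 9*(w^2 + 7*w + 10)/(9*w^2 + 9*w + 2)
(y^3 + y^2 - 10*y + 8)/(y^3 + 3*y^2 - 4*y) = (y - 2)/y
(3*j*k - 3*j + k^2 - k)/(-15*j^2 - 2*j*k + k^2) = (1 - k)/(5*j - k)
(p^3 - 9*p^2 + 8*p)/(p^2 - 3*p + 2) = p*(p - 8)/(p - 2)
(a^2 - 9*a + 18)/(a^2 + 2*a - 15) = (a - 6)/(a + 5)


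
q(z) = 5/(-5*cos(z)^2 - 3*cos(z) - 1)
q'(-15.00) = -5.79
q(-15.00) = -3.11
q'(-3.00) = -0.57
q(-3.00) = -1.71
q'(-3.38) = 1.01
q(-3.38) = -1.78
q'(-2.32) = -8.57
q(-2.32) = -3.92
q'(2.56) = 3.74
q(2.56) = -2.52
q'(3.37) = -0.96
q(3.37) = -1.77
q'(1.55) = -14.15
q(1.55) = -4.70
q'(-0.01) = 0.01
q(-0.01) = -0.56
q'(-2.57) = -3.61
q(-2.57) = -2.48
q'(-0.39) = 0.36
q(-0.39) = -0.62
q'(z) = 5*(-10*sin(z)*cos(z) - 3*sin(z))/(-5*cos(z)^2 - 3*cos(z) - 1)^2 = -5*(10*cos(z) + 3)*sin(z)/(5*cos(z)^2 + 3*cos(z) + 1)^2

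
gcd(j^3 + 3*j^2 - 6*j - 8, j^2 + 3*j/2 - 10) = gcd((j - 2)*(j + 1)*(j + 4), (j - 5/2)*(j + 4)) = j + 4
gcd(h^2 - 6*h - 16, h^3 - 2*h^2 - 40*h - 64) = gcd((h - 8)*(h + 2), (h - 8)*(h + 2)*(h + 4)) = h^2 - 6*h - 16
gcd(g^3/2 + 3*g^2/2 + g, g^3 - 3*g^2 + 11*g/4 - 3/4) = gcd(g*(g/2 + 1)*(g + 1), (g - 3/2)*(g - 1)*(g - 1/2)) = 1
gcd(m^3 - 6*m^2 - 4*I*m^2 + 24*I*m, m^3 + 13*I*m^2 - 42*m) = m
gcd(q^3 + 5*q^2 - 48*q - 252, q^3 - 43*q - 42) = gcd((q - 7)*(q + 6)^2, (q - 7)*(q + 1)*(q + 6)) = q^2 - q - 42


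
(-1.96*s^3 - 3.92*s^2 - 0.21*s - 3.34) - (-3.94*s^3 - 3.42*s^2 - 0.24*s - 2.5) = 1.98*s^3 - 0.5*s^2 + 0.03*s - 0.84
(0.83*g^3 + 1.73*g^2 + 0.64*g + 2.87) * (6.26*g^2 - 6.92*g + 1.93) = 5.1958*g^5 + 5.0862*g^4 - 6.3633*g^3 + 16.8763*g^2 - 18.6252*g + 5.5391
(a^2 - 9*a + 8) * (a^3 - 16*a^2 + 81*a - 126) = a^5 - 25*a^4 + 233*a^3 - 983*a^2 + 1782*a - 1008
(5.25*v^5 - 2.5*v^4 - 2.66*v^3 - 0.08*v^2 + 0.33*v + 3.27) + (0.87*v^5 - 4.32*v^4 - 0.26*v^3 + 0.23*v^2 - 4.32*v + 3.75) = 6.12*v^5 - 6.82*v^4 - 2.92*v^3 + 0.15*v^2 - 3.99*v + 7.02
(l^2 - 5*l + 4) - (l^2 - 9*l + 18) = 4*l - 14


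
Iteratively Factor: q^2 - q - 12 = (q - 4)*(q + 3)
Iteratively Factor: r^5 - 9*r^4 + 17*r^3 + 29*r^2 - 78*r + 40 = (r - 4)*(r^4 - 5*r^3 - 3*r^2 + 17*r - 10) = (r - 4)*(r - 1)*(r^3 - 4*r^2 - 7*r + 10) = (r - 4)*(r - 1)^2*(r^2 - 3*r - 10) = (r - 4)*(r - 1)^2*(r + 2)*(r - 5)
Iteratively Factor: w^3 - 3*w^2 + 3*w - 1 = (w - 1)*(w^2 - 2*w + 1) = (w - 1)^2*(w - 1)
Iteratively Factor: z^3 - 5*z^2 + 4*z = (z - 1)*(z^2 - 4*z) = z*(z - 1)*(z - 4)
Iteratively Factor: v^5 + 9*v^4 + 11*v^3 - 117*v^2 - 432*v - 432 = (v + 4)*(v^4 + 5*v^3 - 9*v^2 - 81*v - 108) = (v - 4)*(v + 4)*(v^3 + 9*v^2 + 27*v + 27) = (v - 4)*(v + 3)*(v + 4)*(v^2 + 6*v + 9) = (v - 4)*(v + 3)^2*(v + 4)*(v + 3)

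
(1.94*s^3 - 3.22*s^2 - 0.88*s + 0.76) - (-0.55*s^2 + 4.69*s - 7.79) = 1.94*s^3 - 2.67*s^2 - 5.57*s + 8.55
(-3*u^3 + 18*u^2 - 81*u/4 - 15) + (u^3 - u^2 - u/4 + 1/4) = -2*u^3 + 17*u^2 - 41*u/2 - 59/4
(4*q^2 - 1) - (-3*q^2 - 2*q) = 7*q^2 + 2*q - 1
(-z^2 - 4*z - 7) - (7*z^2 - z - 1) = -8*z^2 - 3*z - 6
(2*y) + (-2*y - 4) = -4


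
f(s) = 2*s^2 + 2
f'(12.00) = 48.00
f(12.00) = 290.00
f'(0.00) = 0.00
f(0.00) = 2.00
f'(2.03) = 8.12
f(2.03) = 10.24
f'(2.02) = 8.08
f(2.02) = 10.16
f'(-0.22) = -0.88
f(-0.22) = 2.10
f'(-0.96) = -3.84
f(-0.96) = 3.84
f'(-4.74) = -18.96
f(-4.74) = 46.94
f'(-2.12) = -8.48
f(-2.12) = 10.99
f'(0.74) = 2.96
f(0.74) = 3.10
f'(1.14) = 4.56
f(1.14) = 4.60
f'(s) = 4*s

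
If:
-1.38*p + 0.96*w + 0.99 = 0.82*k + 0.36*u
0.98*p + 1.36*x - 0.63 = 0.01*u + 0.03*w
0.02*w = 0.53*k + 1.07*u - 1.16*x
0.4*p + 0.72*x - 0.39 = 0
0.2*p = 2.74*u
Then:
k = 1.86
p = -0.50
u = -0.04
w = -0.17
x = 0.82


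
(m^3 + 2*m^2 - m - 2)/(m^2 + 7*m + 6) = (m^2 + m - 2)/(m + 6)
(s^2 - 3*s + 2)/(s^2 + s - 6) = (s - 1)/(s + 3)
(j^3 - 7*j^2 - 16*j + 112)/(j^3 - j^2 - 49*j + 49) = (j^2 - 16)/(j^2 + 6*j - 7)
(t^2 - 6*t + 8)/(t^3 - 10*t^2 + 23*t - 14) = (t - 4)/(t^2 - 8*t + 7)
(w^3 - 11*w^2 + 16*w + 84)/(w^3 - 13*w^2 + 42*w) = (w + 2)/w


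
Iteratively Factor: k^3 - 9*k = (k + 3)*(k^2 - 3*k) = k*(k + 3)*(k - 3)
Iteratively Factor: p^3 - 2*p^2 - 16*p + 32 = (p - 4)*(p^2 + 2*p - 8) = (p - 4)*(p - 2)*(p + 4)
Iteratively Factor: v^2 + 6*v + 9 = (v + 3)*(v + 3)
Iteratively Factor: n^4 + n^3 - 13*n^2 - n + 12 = (n - 3)*(n^3 + 4*n^2 - n - 4) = (n - 3)*(n + 4)*(n^2 - 1) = (n - 3)*(n - 1)*(n + 4)*(n + 1)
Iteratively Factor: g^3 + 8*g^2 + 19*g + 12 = (g + 3)*(g^2 + 5*g + 4) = (g + 1)*(g + 3)*(g + 4)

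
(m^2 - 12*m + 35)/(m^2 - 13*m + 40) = (m - 7)/(m - 8)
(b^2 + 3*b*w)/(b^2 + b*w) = (b + 3*w)/(b + w)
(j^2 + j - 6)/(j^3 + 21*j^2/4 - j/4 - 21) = 4*(j - 2)/(4*j^2 + 9*j - 28)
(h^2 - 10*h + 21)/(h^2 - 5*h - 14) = (h - 3)/(h + 2)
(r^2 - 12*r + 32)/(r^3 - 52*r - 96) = (r - 4)/(r^2 + 8*r + 12)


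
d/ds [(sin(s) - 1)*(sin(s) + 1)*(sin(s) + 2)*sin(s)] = 2*(2*sin(s)^3 + 3*sin(s)^2 - sin(s) - 1)*cos(s)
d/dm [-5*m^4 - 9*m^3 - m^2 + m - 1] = -20*m^3 - 27*m^2 - 2*m + 1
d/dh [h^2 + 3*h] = 2*h + 3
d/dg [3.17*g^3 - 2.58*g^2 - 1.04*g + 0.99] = 9.51*g^2 - 5.16*g - 1.04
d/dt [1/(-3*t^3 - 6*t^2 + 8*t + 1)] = (9*t^2 + 12*t - 8)/(3*t^3 + 6*t^2 - 8*t - 1)^2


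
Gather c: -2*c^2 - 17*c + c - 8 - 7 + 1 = -2*c^2 - 16*c - 14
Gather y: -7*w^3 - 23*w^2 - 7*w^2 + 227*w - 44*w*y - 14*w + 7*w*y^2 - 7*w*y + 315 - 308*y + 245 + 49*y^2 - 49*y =-7*w^3 - 30*w^2 + 213*w + y^2*(7*w + 49) + y*(-51*w - 357) + 560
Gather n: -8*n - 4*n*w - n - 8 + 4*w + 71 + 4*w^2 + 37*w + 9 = n*(-4*w - 9) + 4*w^2 + 41*w + 72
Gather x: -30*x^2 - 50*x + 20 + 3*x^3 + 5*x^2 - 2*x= 3*x^3 - 25*x^2 - 52*x + 20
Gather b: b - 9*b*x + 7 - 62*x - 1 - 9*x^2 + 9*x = b*(1 - 9*x) - 9*x^2 - 53*x + 6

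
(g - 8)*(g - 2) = g^2 - 10*g + 16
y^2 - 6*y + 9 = (y - 3)^2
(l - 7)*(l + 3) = l^2 - 4*l - 21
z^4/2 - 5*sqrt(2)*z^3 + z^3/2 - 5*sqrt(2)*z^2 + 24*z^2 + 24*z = z*(z/2 + 1/2)*(z - 6*sqrt(2))*(z - 4*sqrt(2))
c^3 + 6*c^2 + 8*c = c*(c + 2)*(c + 4)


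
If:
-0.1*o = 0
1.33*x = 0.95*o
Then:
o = 0.00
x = 0.00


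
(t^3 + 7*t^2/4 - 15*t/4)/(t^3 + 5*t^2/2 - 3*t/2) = (4*t - 5)/(2*(2*t - 1))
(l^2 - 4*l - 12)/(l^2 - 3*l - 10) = (l - 6)/(l - 5)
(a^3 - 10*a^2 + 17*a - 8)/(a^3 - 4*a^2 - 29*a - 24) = (a^2 - 2*a + 1)/(a^2 + 4*a + 3)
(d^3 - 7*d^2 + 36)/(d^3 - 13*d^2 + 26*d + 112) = (d^2 - 9*d + 18)/(d^2 - 15*d + 56)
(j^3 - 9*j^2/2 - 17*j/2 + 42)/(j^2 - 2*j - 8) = (2*j^2 - j - 21)/(2*(j + 2))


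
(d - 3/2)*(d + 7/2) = d^2 + 2*d - 21/4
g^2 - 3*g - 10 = (g - 5)*(g + 2)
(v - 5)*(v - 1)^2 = v^3 - 7*v^2 + 11*v - 5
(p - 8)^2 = p^2 - 16*p + 64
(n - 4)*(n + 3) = n^2 - n - 12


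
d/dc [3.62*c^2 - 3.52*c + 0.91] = 7.24*c - 3.52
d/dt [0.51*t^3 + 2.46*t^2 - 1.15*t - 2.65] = 1.53*t^2 + 4.92*t - 1.15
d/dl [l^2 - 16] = 2*l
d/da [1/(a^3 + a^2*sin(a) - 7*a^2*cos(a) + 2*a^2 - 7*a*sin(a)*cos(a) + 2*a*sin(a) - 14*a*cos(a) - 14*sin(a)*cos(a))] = (-7*a^2*sin(a) - a^2*cos(a) - 3*a^2 - 16*a*sin(a) + 12*a*cos(a) + 7*a*cos(2*a) - 4*a - 2*sin(a) + 7*sin(2*a)/2 + 14*cos(a) + 14*cos(2*a))/((a + 2)^2*(a + sin(a))^2*(a - 7*cos(a))^2)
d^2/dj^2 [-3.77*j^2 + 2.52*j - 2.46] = -7.54000000000000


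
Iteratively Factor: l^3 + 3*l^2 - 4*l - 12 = (l - 2)*(l^2 + 5*l + 6) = (l - 2)*(l + 2)*(l + 3)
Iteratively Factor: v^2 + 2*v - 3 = (v + 3)*(v - 1)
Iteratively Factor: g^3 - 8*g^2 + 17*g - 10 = (g - 5)*(g^2 - 3*g + 2) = (g - 5)*(g - 2)*(g - 1)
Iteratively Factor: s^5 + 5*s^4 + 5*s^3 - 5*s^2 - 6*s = (s + 1)*(s^4 + 4*s^3 + s^2 - 6*s) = (s + 1)*(s + 3)*(s^3 + s^2 - 2*s) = (s + 1)*(s + 2)*(s + 3)*(s^2 - s) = s*(s + 1)*(s + 2)*(s + 3)*(s - 1)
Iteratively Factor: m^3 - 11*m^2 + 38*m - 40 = (m - 5)*(m^2 - 6*m + 8) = (m - 5)*(m - 2)*(m - 4)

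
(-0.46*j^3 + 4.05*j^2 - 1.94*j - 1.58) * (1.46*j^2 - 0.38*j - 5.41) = -0.6716*j^5 + 6.0878*j^4 - 1.8828*j^3 - 23.4801*j^2 + 11.0958*j + 8.5478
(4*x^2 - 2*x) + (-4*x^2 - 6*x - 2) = -8*x - 2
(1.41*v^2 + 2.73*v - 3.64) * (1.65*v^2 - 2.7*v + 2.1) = 2.3265*v^4 + 0.6975*v^3 - 10.416*v^2 + 15.561*v - 7.644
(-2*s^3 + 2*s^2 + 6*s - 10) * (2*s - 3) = -4*s^4 + 10*s^3 + 6*s^2 - 38*s + 30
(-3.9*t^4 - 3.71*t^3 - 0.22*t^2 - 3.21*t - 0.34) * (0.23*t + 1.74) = -0.897*t^5 - 7.6393*t^4 - 6.506*t^3 - 1.1211*t^2 - 5.6636*t - 0.5916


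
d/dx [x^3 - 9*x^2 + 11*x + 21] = 3*x^2 - 18*x + 11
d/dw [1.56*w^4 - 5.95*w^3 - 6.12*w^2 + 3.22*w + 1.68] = 6.24*w^3 - 17.85*w^2 - 12.24*w + 3.22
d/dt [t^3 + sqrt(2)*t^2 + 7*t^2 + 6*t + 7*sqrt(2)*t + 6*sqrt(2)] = 3*t^2 + 2*sqrt(2)*t + 14*t + 6 + 7*sqrt(2)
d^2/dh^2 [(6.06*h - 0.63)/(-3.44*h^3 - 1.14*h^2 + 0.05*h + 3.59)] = (-430.269696*h^5 - 53.12736*h^4 + 21.693936*h^3 - 893.800584*h^2 - 102.340908*h + 7.335366)/(40.707584*h^9 + 40.470912*h^8 + 11.636832*h^7 - 127.142808*h^6 - 84.640404*h^5 - 10.283262*h^4 + 134.232847*h^3 + 44.050377*h^2 - 1.933215*h - 46.268279)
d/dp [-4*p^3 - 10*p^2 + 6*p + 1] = -12*p^2 - 20*p + 6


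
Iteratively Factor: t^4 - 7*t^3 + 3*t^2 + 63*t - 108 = (t + 3)*(t^3 - 10*t^2 + 33*t - 36) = (t - 4)*(t + 3)*(t^2 - 6*t + 9) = (t - 4)*(t - 3)*(t + 3)*(t - 3)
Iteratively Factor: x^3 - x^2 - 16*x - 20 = (x + 2)*(x^2 - 3*x - 10) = (x + 2)^2*(x - 5)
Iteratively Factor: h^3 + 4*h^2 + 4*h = (h)*(h^2 + 4*h + 4) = h*(h + 2)*(h + 2)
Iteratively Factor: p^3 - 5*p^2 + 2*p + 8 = (p - 2)*(p^2 - 3*p - 4) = (p - 4)*(p - 2)*(p + 1)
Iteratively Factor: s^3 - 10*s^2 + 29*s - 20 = (s - 5)*(s^2 - 5*s + 4) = (s - 5)*(s - 4)*(s - 1)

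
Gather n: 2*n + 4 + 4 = 2*n + 8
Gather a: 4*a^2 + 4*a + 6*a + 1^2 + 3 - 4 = 4*a^2 + 10*a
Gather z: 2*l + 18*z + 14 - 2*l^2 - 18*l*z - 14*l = -2*l^2 - 12*l + z*(18 - 18*l) + 14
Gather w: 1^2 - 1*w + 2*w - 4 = w - 3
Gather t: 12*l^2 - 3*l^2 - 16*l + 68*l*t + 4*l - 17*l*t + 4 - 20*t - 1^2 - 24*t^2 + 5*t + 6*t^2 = 9*l^2 - 12*l - 18*t^2 + t*(51*l - 15) + 3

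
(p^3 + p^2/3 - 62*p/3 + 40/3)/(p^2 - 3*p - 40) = (3*p^2 - 14*p + 8)/(3*(p - 8))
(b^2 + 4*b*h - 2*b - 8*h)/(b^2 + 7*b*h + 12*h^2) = (b - 2)/(b + 3*h)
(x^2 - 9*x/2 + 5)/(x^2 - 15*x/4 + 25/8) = 4*(x - 2)/(4*x - 5)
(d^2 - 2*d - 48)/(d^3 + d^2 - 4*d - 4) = (d^2 - 2*d - 48)/(d^3 + d^2 - 4*d - 4)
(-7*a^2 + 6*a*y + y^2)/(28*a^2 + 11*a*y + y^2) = (-a + y)/(4*a + y)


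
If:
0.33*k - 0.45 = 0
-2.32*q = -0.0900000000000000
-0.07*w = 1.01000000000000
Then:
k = 1.36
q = 0.04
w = -14.43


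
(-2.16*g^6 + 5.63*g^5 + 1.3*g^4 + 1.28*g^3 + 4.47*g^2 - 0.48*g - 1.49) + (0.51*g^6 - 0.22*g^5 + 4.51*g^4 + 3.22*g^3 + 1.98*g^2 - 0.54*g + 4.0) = -1.65*g^6 + 5.41*g^5 + 5.81*g^4 + 4.5*g^3 + 6.45*g^2 - 1.02*g + 2.51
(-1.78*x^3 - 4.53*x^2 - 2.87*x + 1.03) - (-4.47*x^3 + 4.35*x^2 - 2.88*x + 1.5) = 2.69*x^3 - 8.88*x^2 + 0.00999999999999979*x - 0.47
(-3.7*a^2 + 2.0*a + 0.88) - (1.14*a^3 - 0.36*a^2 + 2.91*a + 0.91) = -1.14*a^3 - 3.34*a^2 - 0.91*a - 0.03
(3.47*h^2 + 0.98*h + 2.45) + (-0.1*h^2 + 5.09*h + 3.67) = 3.37*h^2 + 6.07*h + 6.12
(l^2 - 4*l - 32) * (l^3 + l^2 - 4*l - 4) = l^5 - 3*l^4 - 40*l^3 - 20*l^2 + 144*l + 128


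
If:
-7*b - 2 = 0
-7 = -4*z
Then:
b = -2/7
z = 7/4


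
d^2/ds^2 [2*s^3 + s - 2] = 12*s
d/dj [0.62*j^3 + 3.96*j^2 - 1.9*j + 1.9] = 1.86*j^2 + 7.92*j - 1.9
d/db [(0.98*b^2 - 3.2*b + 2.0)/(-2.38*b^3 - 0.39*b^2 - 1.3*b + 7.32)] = (2.3324*b^4 - 15.232*b^3 + 11.758*b^2 + 15.9072*b - 20.824)/(5.6644*b^6 + 1.8564*b^5 + 6.3401*b^4 - 33.8292*b^3 - 4.0196*b^2 - 19.032*b + 53.5824)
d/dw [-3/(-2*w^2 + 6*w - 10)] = 3*(3 - 2*w)/(2*(w^2 - 3*w + 5)^2)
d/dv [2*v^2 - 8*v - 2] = 4*v - 8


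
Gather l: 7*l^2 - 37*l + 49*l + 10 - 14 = 7*l^2 + 12*l - 4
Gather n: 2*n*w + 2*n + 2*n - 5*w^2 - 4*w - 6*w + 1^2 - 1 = n*(2*w + 4) - 5*w^2 - 10*w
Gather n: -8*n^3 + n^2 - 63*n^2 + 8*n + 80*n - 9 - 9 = -8*n^3 - 62*n^2 + 88*n - 18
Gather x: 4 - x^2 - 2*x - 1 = -x^2 - 2*x + 3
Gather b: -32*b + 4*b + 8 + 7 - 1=14 - 28*b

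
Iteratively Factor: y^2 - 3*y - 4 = (y + 1)*(y - 4)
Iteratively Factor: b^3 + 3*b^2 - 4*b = (b)*(b^2 + 3*b - 4) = b*(b + 4)*(b - 1)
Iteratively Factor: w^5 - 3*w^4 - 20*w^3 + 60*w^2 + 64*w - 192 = (w + 2)*(w^4 - 5*w^3 - 10*w^2 + 80*w - 96) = (w - 4)*(w + 2)*(w^3 - w^2 - 14*w + 24) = (w - 4)*(w - 3)*(w + 2)*(w^2 + 2*w - 8) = (w - 4)*(w - 3)*(w - 2)*(w + 2)*(w + 4)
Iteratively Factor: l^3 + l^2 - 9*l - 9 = (l + 3)*(l^2 - 2*l - 3) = (l - 3)*(l + 3)*(l + 1)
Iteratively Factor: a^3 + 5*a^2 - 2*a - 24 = (a + 4)*(a^2 + a - 6) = (a - 2)*(a + 4)*(a + 3)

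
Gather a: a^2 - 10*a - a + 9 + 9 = a^2 - 11*a + 18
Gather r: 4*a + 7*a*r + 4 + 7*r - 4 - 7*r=7*a*r + 4*a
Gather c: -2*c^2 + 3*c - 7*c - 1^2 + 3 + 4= -2*c^2 - 4*c + 6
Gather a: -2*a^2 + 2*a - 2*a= -2*a^2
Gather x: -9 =-9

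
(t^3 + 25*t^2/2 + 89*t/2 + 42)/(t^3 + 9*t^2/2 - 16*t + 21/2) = (2*t^2 + 11*t + 12)/(2*t^2 - 5*t + 3)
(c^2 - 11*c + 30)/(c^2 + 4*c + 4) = (c^2 - 11*c + 30)/(c^2 + 4*c + 4)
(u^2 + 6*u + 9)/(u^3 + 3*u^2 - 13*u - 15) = (u^2 + 6*u + 9)/(u^3 + 3*u^2 - 13*u - 15)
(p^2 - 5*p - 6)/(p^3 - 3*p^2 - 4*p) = (p - 6)/(p*(p - 4))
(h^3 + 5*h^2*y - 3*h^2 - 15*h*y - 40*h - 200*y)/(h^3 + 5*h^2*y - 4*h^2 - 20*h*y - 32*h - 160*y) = (h + 5)/(h + 4)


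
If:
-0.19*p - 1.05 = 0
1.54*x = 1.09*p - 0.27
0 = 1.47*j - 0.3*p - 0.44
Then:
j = -0.83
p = -5.53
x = -4.09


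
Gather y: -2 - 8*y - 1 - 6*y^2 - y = -6*y^2 - 9*y - 3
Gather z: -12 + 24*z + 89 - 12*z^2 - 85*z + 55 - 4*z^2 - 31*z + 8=-16*z^2 - 92*z + 140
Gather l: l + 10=l + 10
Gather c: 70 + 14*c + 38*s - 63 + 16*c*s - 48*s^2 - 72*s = c*(16*s + 14) - 48*s^2 - 34*s + 7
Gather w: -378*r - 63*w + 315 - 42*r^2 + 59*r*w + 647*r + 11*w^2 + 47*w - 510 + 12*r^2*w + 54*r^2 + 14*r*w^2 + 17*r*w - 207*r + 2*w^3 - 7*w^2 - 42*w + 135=12*r^2 + 62*r + 2*w^3 + w^2*(14*r + 4) + w*(12*r^2 + 76*r - 58) - 60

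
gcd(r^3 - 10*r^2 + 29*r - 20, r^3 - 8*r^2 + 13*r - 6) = r - 1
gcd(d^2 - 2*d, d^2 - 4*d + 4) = d - 2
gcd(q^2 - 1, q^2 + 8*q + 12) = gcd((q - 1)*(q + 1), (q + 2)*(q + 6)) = 1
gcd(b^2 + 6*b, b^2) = b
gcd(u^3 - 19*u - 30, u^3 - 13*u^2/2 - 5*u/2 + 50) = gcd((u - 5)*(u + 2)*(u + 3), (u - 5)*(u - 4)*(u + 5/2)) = u - 5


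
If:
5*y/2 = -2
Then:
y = -4/5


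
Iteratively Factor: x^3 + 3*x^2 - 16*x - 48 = (x + 3)*(x^2 - 16) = (x + 3)*(x + 4)*(x - 4)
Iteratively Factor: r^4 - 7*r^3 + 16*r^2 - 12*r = (r)*(r^3 - 7*r^2 + 16*r - 12) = r*(r - 2)*(r^2 - 5*r + 6) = r*(r - 3)*(r - 2)*(r - 2)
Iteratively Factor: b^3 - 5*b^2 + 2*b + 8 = (b + 1)*(b^2 - 6*b + 8) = (b - 4)*(b + 1)*(b - 2)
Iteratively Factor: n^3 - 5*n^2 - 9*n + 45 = (n + 3)*(n^2 - 8*n + 15) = (n - 5)*(n + 3)*(n - 3)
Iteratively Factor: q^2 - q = (q)*(q - 1)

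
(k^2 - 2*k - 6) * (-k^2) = -k^4 + 2*k^3 + 6*k^2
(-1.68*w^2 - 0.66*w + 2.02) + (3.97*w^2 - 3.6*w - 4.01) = 2.29*w^2 - 4.26*w - 1.99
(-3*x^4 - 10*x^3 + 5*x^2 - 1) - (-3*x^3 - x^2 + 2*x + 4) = -3*x^4 - 7*x^3 + 6*x^2 - 2*x - 5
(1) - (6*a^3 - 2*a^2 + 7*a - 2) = -6*a^3 + 2*a^2 - 7*a + 3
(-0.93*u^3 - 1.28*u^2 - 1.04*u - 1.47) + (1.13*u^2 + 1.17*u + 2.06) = -0.93*u^3 - 0.15*u^2 + 0.13*u + 0.59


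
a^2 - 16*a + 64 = (a - 8)^2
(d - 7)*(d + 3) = d^2 - 4*d - 21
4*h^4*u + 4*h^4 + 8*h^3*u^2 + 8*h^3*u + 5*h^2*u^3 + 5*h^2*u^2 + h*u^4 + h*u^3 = (h + u)*(2*h + u)^2*(h*u + h)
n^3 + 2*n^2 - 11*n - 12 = (n - 3)*(n + 1)*(n + 4)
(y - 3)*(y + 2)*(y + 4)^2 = y^4 + 7*y^3 + 2*y^2 - 64*y - 96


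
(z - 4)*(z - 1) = z^2 - 5*z + 4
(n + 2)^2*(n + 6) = n^3 + 10*n^2 + 28*n + 24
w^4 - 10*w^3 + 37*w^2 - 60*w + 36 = (w - 3)^2*(w - 2)^2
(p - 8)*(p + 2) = p^2 - 6*p - 16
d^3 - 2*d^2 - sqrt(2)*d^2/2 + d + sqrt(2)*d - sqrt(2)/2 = (d - 1)^2*(d - sqrt(2)/2)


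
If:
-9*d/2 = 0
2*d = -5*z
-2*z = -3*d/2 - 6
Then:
No Solution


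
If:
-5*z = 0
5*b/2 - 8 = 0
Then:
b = 16/5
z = 0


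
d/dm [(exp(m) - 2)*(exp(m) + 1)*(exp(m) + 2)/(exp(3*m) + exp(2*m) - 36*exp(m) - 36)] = -64*exp(2*m)/(exp(4*m) - 72*exp(2*m) + 1296)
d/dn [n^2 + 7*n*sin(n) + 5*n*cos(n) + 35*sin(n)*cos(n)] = -5*n*sin(n) + 7*n*cos(n) + 2*n + 7*sin(n) + 5*cos(n) + 35*cos(2*n)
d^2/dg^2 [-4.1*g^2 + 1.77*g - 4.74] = -8.20000000000000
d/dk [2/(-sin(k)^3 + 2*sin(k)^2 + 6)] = 2*(3*sin(k) - 4)*sin(k)*cos(k)/(sin(k)^3 - 2*sin(k)^2 - 6)^2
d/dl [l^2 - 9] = 2*l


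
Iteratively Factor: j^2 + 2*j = (j + 2)*(j)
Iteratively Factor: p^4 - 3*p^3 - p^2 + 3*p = (p + 1)*(p^3 - 4*p^2 + 3*p) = (p - 3)*(p + 1)*(p^2 - p) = p*(p - 3)*(p + 1)*(p - 1)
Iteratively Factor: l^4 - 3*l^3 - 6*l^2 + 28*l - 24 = (l - 2)*(l^3 - l^2 - 8*l + 12) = (l - 2)^2*(l^2 + l - 6) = (l - 2)^3*(l + 3)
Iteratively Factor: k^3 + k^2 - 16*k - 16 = (k - 4)*(k^2 + 5*k + 4) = (k - 4)*(k + 1)*(k + 4)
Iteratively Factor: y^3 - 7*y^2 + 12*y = (y - 3)*(y^2 - 4*y) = (y - 4)*(y - 3)*(y)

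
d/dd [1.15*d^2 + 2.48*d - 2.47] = 2.3*d + 2.48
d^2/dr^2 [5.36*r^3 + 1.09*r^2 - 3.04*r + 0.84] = 32.16*r + 2.18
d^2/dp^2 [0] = 0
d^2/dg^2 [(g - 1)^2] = 2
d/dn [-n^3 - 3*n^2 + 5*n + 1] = -3*n^2 - 6*n + 5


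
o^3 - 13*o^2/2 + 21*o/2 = o*(o - 7/2)*(o - 3)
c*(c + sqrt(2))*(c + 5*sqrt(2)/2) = c^3 + 7*sqrt(2)*c^2/2 + 5*c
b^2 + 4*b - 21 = (b - 3)*(b + 7)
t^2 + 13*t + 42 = (t + 6)*(t + 7)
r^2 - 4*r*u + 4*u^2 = (r - 2*u)^2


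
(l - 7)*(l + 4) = l^2 - 3*l - 28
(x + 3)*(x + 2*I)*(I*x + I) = I*x^3 - 2*x^2 + 4*I*x^2 - 8*x + 3*I*x - 6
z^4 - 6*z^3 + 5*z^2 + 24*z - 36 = (z - 3)^2*(z - 2)*(z + 2)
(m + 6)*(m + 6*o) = m^2 + 6*m*o + 6*m + 36*o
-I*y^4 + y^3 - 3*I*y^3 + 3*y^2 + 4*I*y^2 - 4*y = y*(y - 1)*(y + 4)*(-I*y + 1)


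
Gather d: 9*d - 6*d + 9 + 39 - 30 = 3*d + 18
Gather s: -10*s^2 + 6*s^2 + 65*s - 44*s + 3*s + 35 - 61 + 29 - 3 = -4*s^2 + 24*s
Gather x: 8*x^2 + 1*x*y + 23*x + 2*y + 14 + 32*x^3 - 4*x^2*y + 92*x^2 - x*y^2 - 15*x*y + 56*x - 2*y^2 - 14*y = 32*x^3 + x^2*(100 - 4*y) + x*(-y^2 - 14*y + 79) - 2*y^2 - 12*y + 14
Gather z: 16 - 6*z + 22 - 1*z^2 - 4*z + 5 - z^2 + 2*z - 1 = -2*z^2 - 8*z + 42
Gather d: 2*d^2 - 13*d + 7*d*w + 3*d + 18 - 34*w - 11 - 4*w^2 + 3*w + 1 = 2*d^2 + d*(7*w - 10) - 4*w^2 - 31*w + 8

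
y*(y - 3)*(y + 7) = y^3 + 4*y^2 - 21*y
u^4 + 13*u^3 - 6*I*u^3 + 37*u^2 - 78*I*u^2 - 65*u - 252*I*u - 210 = (u + 6)*(u + 7)*(u - 5*I)*(u - I)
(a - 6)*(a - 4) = a^2 - 10*a + 24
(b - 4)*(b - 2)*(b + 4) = b^3 - 2*b^2 - 16*b + 32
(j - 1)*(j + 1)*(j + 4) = j^3 + 4*j^2 - j - 4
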